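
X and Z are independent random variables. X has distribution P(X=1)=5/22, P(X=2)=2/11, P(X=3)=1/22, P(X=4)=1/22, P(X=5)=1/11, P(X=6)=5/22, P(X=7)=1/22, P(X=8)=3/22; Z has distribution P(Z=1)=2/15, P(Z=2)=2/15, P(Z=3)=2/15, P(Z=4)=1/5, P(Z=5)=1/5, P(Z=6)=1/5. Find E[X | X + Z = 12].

61/9

P(X + Z = 12) = 9/110.
Summing X·P(x,y) over outcomes with X + Z = 12 gives 61/110.
E[X | X + Z = 12] = (61/110) / (9/110) = 61/9.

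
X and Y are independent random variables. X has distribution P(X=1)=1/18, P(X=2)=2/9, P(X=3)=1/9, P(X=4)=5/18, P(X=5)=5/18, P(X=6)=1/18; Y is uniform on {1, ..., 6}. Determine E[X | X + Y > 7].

35/8

P(X + Y > 7) = 4/9.
Summing X·P(x,y) over outcomes with X + Y > 7 gives 35/18.
E[X | X + Y > 7] = (35/18) / (4/9) = 35/8.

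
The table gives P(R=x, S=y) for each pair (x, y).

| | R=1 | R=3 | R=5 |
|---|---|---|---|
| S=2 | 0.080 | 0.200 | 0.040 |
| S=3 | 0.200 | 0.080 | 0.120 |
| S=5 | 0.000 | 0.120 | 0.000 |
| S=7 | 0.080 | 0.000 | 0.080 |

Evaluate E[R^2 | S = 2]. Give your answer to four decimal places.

9.0000

P(S = 2) = 0.320.
Σ R^2·P over the event = 1·(0.080) + 9·(0.200) + 25·(0.040) = 2.880.
E[R^2 | S = 2] = (2.880) / (0.320) = 9.0000.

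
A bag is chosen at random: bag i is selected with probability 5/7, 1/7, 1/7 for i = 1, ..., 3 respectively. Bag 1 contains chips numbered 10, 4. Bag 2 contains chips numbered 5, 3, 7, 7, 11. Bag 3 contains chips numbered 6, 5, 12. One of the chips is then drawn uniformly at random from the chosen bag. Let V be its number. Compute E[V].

E[V | bag 1] = (10+4)/2 = 7.
E[V | bag 2] = (5+3+7+7+11)/5 = 33/5.
E[V | bag 3] = (6+5+12)/3 = 23/3.
By the law of total expectation,
E[V] = (5/7)·(7) + (1/7)·(33/5) + (1/7)·(23/3) = 739/105.

739/105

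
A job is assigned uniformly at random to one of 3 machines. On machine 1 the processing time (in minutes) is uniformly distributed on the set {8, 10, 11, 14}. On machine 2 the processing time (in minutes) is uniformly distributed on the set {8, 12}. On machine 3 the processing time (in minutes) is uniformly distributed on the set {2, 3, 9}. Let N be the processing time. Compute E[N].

E[N | machine 1] = (8+10+11+14)/4 = 43/4.
E[N | machine 2] = (8+12)/2 = 10.
E[N | machine 3] = (2+3+9)/3 = 14/3.
By the law of total expectation,
E[N] = (1/3)·(43/4) + (1/3)·(10) + (1/3)·(14/3) = 305/36.

305/36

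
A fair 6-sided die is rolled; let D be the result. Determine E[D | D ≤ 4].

Given D ≤ 4, D is equally likely to be any of {1, 2, 3, 4}.
E[D | D ≤ 4] = (1 + 2 + 3 + 4) / 4 = 5/2.

5/2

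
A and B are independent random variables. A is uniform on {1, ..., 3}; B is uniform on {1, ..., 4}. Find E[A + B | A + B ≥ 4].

46/9

Outcomes with A + B ≥ 4: (1,3), (1,4), (2,2), (2,3), (2,4), (3,1), (3,2), (3,3), (3,4), each with probability 1/12.
E[A + B | A + B ≥ 4] = (4 + 5 + 4 + 5 + 6 + 4 + 5 + 6 + 7) / 9 = 46/9.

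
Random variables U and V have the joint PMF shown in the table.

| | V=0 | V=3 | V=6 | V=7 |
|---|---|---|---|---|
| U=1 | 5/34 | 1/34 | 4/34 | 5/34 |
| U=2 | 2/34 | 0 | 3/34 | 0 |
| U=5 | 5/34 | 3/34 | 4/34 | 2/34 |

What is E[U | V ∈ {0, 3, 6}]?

80/27

P(V ∈ {0, 3, 6}) = 27/34.
Σ U·P over the event = 1·(5/34) + 1·(1/34) + 1·(4/34) + 2·(2/34) + 2·(3/34) + 5·(5/34) + 5·(3/34) + 5·(4/34) = 40/17.
E[U | V ∈ {0, 3, 6}] = (40/17) / (27/34) = 80/27.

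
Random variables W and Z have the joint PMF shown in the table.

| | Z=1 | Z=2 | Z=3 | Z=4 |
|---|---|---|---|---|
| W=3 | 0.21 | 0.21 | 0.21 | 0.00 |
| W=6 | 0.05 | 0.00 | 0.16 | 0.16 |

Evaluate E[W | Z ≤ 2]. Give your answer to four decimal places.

P(Z ≤ 2) = 0.47.
Σ W·P over the event = 3·(0.21) + 3·(0.21) + 6·(0.05) = 1.56.
E[W | Z ≤ 2] = (1.56) / (0.47) = 3.3191.

3.3191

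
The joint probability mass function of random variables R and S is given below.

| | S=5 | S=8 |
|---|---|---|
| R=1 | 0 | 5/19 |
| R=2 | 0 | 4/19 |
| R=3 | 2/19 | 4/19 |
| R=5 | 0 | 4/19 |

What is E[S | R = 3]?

7

P(R = 3) = 6/19.
Summing S·P(R=x,S=y) over the conditioning event gives 42/19.
E[S | R = 3] = (42/19) / (6/19) = 7.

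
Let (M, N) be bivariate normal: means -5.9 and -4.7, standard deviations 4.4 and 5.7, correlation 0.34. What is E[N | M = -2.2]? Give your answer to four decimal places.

-3.0703

The regression of N on M has slope ρ·σ_N/σ_M and passes through (μ_M, μ_N).
E[N | M=-2.2] = -4.7 + (0.34)·(5.7/4.4)·(-2.2 − (-5.9)) = -4.7 + (0.44045)·(3.7) = -3.0703.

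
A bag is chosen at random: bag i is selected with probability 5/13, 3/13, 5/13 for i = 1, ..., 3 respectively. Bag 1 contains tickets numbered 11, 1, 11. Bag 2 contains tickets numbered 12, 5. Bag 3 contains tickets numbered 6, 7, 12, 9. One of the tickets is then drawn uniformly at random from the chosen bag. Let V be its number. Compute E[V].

319/39

E[V | bag 1] = (11+1+11)/3 = 23/3.
E[V | bag 2] = (12+5)/2 = 17/2.
E[V | bag 3] = (6+7+12+9)/4 = 17/2.
E[V] = (5/13)·(23/3) + (3/13)·(17/2) + (5/13)·(17/2) = 319/39.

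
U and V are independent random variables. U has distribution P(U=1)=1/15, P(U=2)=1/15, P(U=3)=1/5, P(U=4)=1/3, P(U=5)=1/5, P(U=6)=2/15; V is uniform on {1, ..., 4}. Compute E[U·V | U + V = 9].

P(U + V = 9) = 1/12.
Summing UV·P(x,y) over outcomes with U + V = 9 gives 8/5.
E[U·V | U + V = 9] = (8/5) / (1/12) = 96/5.

96/5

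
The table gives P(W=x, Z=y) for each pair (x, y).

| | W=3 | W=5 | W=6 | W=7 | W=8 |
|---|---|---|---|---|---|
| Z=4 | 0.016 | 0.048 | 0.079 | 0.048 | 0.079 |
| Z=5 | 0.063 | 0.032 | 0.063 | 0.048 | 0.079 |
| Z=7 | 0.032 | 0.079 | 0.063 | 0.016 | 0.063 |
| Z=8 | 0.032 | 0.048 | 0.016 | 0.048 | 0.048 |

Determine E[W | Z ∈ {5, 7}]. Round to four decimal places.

5.9108

P(Z ∈ {5, 7}) = 0.538.
Summing W·P(W=x,Z=y) over the conditioning event gives 3.180.
E[W | Z ∈ {5, 7}] = (3.180) / (0.538) = 5.9108.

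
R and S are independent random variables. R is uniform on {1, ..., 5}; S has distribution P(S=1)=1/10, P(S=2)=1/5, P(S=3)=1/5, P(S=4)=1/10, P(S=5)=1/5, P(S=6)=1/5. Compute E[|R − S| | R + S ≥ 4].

45/23

P(R + S ≥ 4) = 23/25.
Summing |R−S|·P(x,y) over outcomes with R + S ≥ 4 gives 9/5.
E[|R − S| | R + S ≥ 4] = (9/5) / (23/25) = 45/23.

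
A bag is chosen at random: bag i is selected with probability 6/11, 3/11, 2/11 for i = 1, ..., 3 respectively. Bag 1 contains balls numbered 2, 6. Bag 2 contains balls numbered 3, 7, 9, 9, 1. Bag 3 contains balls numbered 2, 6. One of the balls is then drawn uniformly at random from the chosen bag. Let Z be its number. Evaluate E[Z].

E[Z | bag 1] = (2+6)/2 = 4.
E[Z | bag 2] = (3+7+9+9+1)/5 = 29/5.
E[Z | bag 3] = (2+6)/2 = 4.
E[Z] = (6/11)·(4) + (3/11)·(29/5) + (2/11)·(4) = 247/55.

247/55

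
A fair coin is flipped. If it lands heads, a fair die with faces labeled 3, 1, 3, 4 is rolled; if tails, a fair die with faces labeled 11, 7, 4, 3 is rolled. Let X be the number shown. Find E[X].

9/2

E[X | heads] = (3+1+3+4)/4 = 11/4.
E[X | tails] = (11+7+4+3)/4 = 25/4.
By the law of total expectation,
E[X] = (1/2)·(11/4) + (1/2)·(25/4) = 9/2.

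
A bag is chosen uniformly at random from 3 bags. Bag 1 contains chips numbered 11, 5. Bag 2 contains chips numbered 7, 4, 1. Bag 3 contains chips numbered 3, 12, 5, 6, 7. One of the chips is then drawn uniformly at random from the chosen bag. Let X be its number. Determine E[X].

31/5

E[X | bag 1] = (11+5)/2 = 8.
E[X | bag 2] = (7+4+1)/3 = 4.
E[X | bag 3] = (3+12+5+6+7)/5 = 33/5.
By the law of total expectation,
E[X] = (1/3)·(8) + (1/3)·(4) + (1/3)·(33/5) = 31/5.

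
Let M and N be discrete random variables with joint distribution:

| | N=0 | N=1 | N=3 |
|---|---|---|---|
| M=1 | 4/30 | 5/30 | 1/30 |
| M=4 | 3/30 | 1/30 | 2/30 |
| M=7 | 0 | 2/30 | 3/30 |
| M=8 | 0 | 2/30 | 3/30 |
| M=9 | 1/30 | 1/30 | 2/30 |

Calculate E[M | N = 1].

48/11

P(N = 1) = 11/30.
Σ M·P over the event = 1·(5/30) + 4·(1/30) + 7·(2/30) + 8·(2/30) + 9·(1/30) = 8/5.
E[M | N = 1] = (8/5) / (11/30) = 48/11.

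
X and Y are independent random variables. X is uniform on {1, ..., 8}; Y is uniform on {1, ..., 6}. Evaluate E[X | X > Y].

P(X > Y) = 9/16.
Summing X·P(x,y) over outcomes with X > Y gives 10/3.
E[X | X > Y] = (10/3) / (9/16) = 160/27.

160/27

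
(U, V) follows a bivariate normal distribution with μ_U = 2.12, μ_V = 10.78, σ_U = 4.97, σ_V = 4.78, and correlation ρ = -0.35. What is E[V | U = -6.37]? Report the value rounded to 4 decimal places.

For a bivariate normal, E[V | U=x] = μ_V + ρ·(σ_V/σ_U)·(x − μ_U).
E[V | U=-6.37] = 10.78 + (-0.35)·(4.78/4.97)·(-6.37 − (2.12)) = 10.78 + (-0.33662)·(-8.49) = 13.6379.

13.6379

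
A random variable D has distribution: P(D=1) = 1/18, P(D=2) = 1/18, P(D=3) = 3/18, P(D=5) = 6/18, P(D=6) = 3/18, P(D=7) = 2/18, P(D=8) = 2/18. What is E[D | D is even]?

6

P(D is even) = 1/3.
Σ over the event: 2·1/18 + 6·1/6 + 8·1/9 = 2.
E[D | D is even] = (2) / (1/3) = 6.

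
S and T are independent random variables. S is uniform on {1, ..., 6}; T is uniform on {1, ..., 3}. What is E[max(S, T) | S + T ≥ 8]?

17/3

Outcomes with S + T ≥ 8: (5,3), (6,2), (6,3), each with probability 1/18.
E[max(S, T) | S + T ≥ 8] = (5 + 6 + 6) / 3 = 17/3.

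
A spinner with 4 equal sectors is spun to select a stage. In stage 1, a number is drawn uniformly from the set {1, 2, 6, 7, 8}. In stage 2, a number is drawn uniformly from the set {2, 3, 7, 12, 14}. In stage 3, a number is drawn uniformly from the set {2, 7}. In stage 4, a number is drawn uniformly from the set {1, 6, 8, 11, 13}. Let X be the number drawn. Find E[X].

247/40

E[X | stage 1] = (1+2+6+7+8)/5 = 24/5.
E[X | stage 2] = (2+3+7+12+14)/5 = 38/5.
E[X | stage 3] = (2+7)/2 = 9/2.
E[X | stage 4] = (1+6+8+11+13)/5 = 39/5.
E[X] = (1/4)·(24/5) + (1/4)·(38/5) + (1/4)·(9/2) + (1/4)·(39/5) = 247/40.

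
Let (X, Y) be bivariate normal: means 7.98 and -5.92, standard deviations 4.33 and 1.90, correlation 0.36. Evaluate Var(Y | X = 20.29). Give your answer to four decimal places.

Var(Y | X=x) = (1 − ρ²)·σ_Y².
Var(Y | X=20.29) = (1.90)²·(1 − (0.36)²) = 3.61·0.8704 = 3.1421.

3.1421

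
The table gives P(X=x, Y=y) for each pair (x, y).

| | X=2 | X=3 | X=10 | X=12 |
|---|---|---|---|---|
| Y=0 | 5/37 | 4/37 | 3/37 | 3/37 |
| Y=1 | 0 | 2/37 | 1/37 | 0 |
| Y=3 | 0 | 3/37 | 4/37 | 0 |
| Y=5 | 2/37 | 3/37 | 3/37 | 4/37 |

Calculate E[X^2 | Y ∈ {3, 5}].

1338/19

P(Y ∈ {3, 5}) = 19/37.
Σ X^2·P over the event = 4·(2/37) + 9·(3/37) + 9·(3/37) + 100·(4/37) + 100·(3/37) + 144·(4/37) = 1338/37.
E[X^2 | Y ∈ {3, 5}] = (1338/37) / (19/37) = 1338/19.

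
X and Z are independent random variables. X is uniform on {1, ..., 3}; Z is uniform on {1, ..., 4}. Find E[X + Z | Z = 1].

3

Outcomes with Z = 1: (1,1), (2,1), (3,1), each with probability 1/12.
E[X + Z | Z = 1] = (2 + 3 + 4) / 3 = 3.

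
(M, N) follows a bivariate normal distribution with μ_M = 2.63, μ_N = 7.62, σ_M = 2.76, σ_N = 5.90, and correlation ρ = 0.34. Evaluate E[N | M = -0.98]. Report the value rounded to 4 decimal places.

4.9962

For a bivariate normal, E[N | M=x] = μ_N + ρ·(σ_N/σ_M)·(x − μ_M).
E[N | M=-0.98] = 7.62 + (0.34)·(5.90/2.76)·(-0.98 − (2.63)) = 7.62 + (0.72681)·(-3.61) = 4.9962.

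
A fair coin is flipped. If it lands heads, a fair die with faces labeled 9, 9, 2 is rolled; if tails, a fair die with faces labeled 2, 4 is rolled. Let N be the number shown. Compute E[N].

29/6

E[N | heads] = (9+9+2)/3 = 20/3.
E[N | tails] = (2+4)/2 = 3.
E[N] = (1/2)·(20/3) + (1/2)·(3) = 29/6.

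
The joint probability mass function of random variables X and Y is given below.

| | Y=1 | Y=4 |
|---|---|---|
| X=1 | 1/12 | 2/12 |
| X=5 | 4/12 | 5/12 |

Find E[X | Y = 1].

21/5

P(Y = 1) = 5/12.
Summing X·P(X=x,Y=y) over the conditioning event gives 7/4.
E[X | Y = 1] = (7/4) / (5/12) = 21/5.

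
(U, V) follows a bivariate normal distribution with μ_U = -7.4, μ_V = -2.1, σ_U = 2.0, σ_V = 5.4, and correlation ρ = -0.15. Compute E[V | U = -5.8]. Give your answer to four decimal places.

-2.7480

For a bivariate normal, E[V | U=x] = μ_V + ρ·(σ_V/σ_U)·(x − μ_U).
E[V | U=-5.8] = -2.1 + (-0.15)·(5.4/2.0)·(-5.8 − (-7.4)) = -2.1 + (-0.405)·(1.6) = -2.7480.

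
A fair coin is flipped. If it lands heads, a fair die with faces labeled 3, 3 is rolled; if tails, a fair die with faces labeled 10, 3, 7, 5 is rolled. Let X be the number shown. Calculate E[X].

37/8

E[X | heads] = (3+3)/2 = 3.
E[X | tails] = (10+3+7+5)/4 = 25/4.
E[X] = (1/2)·(3) + (1/2)·(25/4) = 37/8.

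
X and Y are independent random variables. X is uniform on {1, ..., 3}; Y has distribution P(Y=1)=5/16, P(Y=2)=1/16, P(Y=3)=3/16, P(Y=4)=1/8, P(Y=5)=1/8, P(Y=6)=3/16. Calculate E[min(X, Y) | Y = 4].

P(Y = 4) = 1/8.
Summing min(X,Y)·P(x,y) over outcomes with Y = 4 gives 1/4.
E[min(X, Y) | Y = 4] = (1/4) / (1/8) = 2.

2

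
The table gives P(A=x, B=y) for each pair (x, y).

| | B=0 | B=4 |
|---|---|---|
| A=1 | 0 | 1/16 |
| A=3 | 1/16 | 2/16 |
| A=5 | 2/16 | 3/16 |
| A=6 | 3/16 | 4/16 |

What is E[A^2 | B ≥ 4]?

P(B ≥ 4) = 5/8.
Σ A^2·P over the event = 1·(1/16) + 9·(2/16) + 25·(3/16) + 36·(4/16) = 119/8.
E[A^2 | B ≥ 4] = (119/8) / (5/8) = 119/5.

119/5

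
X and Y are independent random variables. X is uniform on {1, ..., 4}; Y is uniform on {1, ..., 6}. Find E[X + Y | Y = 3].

P(Y = 3) = 1/6.
Summing (X+Y)·P(x,y) over outcomes with Y = 3 gives 11/12.
E[X + Y | Y = 3] = (11/12) / (1/6) = 11/2.

11/2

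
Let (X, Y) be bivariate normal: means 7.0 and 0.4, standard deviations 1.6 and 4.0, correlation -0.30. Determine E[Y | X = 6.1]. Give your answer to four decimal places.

E[Y | X=x] = μ_Y + ρ(σ_Y/σ_X)(x − μ_X) for jointly normal variables.
E[Y | X=6.1] = 0.4 + (-0.30)·(4.0/1.6)·(6.1 − (7.0)) = 0.4 + (-0.75)·(-0.9) = 1.0750.

1.0750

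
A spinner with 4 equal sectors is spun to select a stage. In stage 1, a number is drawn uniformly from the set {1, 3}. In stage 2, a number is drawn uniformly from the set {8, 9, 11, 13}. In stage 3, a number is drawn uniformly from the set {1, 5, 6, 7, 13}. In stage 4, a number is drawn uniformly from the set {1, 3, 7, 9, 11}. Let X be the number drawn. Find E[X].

E[X | stage 1] = (1+3)/2 = 2.
E[X | stage 2] = (8+9+11+13)/4 = 41/4.
E[X | stage 3] = (1+5+6+7+13)/5 = 32/5.
E[X | stage 4] = (1+3+7+9+11)/5 = 31/5.
E[X] = (1/4)·(2) + (1/4)·(41/4) + (1/4)·(32/5) + (1/4)·(31/5) = 497/80.

497/80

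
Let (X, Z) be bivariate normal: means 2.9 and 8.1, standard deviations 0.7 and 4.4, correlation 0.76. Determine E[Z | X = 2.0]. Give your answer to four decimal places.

For a bivariate normal, E[Z | X=x] = μ_Z + ρ·(σ_Z/σ_X)·(x − μ_X).
E[Z | X=2.0] = 8.1 + (0.76)·(4.4/0.7)·(2.0 − (2.9)) = 8.1 + (4.7771)·(-0.9) = 3.8006.

3.8006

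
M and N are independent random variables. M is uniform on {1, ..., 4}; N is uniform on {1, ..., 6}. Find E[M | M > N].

10/3

Outcomes with M > N: (2,1), (3,1), (3,2), (4,1), (4,2), (4,3), each with probability 1/24.
E[M | M > N] = (2 + 3 + 3 + 4 + 4 + 4) / 6 = 10/3.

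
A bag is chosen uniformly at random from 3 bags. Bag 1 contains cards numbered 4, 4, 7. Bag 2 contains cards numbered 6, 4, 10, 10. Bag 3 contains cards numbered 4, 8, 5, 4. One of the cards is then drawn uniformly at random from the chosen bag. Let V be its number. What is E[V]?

71/12

E[V | bag 1] = (4+4+7)/3 = 5.
E[V | bag 2] = (6+4+10+10)/4 = 15/2.
E[V | bag 3] = (4+8+5+4)/4 = 21/4.
By the law of total expectation,
E[V] = (1/3)·(5) + (1/3)·(15/2) + (1/3)·(21/4) = 71/12.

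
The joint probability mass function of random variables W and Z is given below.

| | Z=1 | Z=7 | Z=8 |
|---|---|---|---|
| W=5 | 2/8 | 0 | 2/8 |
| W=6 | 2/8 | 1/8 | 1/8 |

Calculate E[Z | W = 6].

17/4

P(W = 6) = 1/2.
Summing Z·P(W=x,Z=y) over the conditioning event gives 17/8.
E[Z | W = 6] = (17/8) / (1/2) = 17/4.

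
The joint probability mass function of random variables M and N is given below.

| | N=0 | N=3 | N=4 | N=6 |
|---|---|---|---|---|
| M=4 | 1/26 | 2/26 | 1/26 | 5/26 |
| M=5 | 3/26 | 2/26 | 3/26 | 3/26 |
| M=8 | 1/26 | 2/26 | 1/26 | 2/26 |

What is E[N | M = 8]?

P(M = 8) = 3/13.
Σ N·P over the event = 0·(1/26) + 3·(2/26) + 4·(1/26) + 6·(2/26) = 11/13.
E[N | M = 8] = (11/13) / (3/13) = 11/3.

11/3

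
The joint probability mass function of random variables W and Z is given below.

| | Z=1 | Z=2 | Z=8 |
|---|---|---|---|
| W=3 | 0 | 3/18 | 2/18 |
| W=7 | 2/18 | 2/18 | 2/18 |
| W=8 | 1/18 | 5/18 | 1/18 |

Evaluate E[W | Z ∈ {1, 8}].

P(Z ∈ {1, 8}) = 4/9.
Σ W·P over the event = 3·(2/18) + 7·(2/18) + 7·(2/18) + 8·(1/18) + 8·(1/18) = 25/9.
E[W | Z ∈ {1, 8}] = (25/9) / (4/9) = 25/4.

25/4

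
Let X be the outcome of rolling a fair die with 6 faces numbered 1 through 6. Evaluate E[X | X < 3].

Given X < 3, X is equally likely to be any of {1, 2}.
E[X | X < 3] = (1 + 2) / 2 = 3/2.

3/2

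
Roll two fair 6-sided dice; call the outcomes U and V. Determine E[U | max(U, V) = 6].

P(max(U, V) = 6) = 11/36.
Summing U·P(x,y) over outcomes with max(U, V) = 6 gives 17/12.
E[U | max(U, V) = 6] = (17/12) / (11/36) = 51/11.

51/11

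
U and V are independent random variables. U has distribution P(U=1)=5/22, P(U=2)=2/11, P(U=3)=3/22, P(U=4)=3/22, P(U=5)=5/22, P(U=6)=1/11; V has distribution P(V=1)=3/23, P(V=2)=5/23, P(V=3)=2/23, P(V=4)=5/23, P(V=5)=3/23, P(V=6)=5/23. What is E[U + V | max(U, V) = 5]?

P(max(U, V) = 5) = 135/506.
Summing (U+V)·P(x,y) over outcomes with max(U, V) = 5 gives 1047/506.
E[U + V | max(U, V) = 5] = (1047/506) / (135/506) = 349/45.

349/45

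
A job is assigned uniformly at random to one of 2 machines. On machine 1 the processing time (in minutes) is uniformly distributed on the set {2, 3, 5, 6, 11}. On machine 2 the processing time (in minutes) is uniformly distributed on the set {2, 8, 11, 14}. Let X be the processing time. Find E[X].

283/40

E[X | machine 1] = (2+3+5+6+11)/5 = 27/5.
E[X | machine 2] = (2+8+11+14)/4 = 35/4.
E[X] = (1/2)·(27/5) + (1/2)·(35/4) = 283/40.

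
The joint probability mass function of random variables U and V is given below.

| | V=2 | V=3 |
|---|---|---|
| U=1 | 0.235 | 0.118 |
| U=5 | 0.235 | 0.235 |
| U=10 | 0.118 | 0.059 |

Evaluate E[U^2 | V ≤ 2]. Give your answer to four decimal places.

30.4592

P(V ≤ 2) = 0.588.
Summing U^2·P(U=x,V=y) over the conditioning event gives 17.910.
E[U^2 | V ≤ 2] = (17.910) / (0.588) = 30.4592.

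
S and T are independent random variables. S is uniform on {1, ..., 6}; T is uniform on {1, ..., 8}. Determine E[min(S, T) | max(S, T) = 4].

P(max(S, T) = 4) = 7/48.
Summing min(S,T)·P(x,y) over outcomes with max(S, T) = 4 gives 1/3.
E[min(S, T) | max(S, T) = 4] = (1/3) / (7/48) = 16/7.

16/7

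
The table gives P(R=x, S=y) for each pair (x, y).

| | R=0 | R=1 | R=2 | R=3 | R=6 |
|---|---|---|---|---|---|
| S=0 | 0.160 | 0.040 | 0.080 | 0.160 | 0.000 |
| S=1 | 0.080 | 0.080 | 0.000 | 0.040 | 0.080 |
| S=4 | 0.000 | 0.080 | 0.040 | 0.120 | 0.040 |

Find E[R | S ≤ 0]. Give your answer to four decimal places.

1.5455

P(S ≤ 0) = 0.440.
Summing R·P(R=x,S=y) over the conditioning event gives 0.680.
E[R | S ≤ 0] = (0.680) / (0.440) = 1.5455.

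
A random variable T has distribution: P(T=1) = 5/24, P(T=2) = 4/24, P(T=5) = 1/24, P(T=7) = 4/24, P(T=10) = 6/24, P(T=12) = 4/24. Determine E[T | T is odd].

P(T is odd) = 5/12.
Σ over the event: 1·5/24 + 5·1/24 + 7·1/6 = 19/12.
E[T | T is odd] = (19/12) / (5/12) = 19/5.

19/5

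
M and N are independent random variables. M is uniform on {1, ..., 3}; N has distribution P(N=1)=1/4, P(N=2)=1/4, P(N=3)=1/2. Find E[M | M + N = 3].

3/2

P(M + N = 3) = 1/6.
Summing M·P(x,y) over outcomes with M + N = 3 gives 1/4.
E[M | M + N = 3] = (1/4) / (1/6) = 3/2.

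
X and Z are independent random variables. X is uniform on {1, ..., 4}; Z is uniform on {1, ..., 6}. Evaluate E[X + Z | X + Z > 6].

8

Outcomes with X + Z > 6: (1,6), (2,5), (2,6), (3,4), (3,5), (3,6), (4,3), (4,4), (4,5), (4,6), each with probability 1/24.
E[X + Z | X + Z > 6] = (7 + 7 + 8 + 7 + 8 + 9 + 7 + 8 + 9 + 10) / 10 = 8.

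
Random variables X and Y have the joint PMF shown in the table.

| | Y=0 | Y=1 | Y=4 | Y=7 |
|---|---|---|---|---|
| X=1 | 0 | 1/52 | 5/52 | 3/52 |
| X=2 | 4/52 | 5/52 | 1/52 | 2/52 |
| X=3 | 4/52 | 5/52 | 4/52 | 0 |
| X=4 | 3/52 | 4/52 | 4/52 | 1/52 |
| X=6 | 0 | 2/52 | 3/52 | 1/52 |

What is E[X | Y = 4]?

P(Y = 4) = 17/52.
Summing X·P(X=x,Y=y) over the conditioning event gives 53/52.
E[X | Y = 4] = (53/52) / (17/52) = 53/17.

53/17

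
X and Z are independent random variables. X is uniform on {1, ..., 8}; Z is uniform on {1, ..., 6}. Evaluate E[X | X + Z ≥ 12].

22/3

P(X + Z ≥ 12) = 1/8.
Summing X·P(x,y) over outcomes with X + Z ≥ 12 gives 11/12.
E[X | X + Z ≥ 12] = (11/12) / (1/8) = 22/3.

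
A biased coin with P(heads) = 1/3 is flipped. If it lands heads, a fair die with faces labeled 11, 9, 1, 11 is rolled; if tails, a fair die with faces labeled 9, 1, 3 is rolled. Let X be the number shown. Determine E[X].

50/9

E[X | heads] = (11+9+1+11)/4 = 8.
E[X | tails] = (9+1+3)/3 = 13/3.
By the law of total expectation,
E[X] = (1/3)·(8) + (2/3)·(13/3) = 50/9.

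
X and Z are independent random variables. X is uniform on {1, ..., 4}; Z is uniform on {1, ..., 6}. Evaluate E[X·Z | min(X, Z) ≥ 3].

63/4

P(min(X, Z) ≥ 3) = 1/3.
Summing XZ·P(x,y) over outcomes with min(X, Z) ≥ 3 gives 21/4.
E[X·Z | min(X, Z) ≥ 3] = (21/4) / (1/3) = 63/4.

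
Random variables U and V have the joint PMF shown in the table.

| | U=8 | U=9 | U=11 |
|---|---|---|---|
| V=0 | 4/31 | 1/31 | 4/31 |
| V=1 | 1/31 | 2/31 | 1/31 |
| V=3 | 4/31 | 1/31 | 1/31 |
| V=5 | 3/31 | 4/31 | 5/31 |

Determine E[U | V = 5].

P(V = 5) = 12/31.
Σ U·P over the event = 8·(3/31) + 9·(4/31) + 11·(5/31) = 115/31.
E[U | V = 5] = (115/31) / (12/31) = 115/12.

115/12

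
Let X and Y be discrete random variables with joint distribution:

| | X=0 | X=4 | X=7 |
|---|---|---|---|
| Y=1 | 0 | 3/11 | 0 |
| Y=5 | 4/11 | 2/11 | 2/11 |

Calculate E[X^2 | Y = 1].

16

P(Y = 1) = 3/11.
Σ X^2·P over the event = 16·(3/11) = 48/11.
E[X^2 | Y = 1] = (48/11) / (3/11) = 16.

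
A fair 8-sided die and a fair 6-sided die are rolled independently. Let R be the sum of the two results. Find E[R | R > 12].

P(R > 12) = 1/16.
Σ over the event: 13·1/24 + 14·1/48 = 5/6.
E[R | R > 12] = (5/6) / (1/16) = 40/3.

40/3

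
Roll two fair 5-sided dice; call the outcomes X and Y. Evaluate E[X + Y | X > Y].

6

P(X > Y) = 2/5.
Summing (X+Y)·P(x,y) over outcomes with X > Y gives 12/5.
E[X + Y | X > Y] = (12/5) / (2/5) = 6.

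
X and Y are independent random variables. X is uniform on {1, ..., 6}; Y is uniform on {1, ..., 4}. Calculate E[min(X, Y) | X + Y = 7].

Outcomes with X + Y = 7: (3,4), (4,3), (5,2), (6,1), each with probability 1/24.
E[min(X, Y) | X + Y = 7] = (3 + 3 + 2 + 1) / 4 = 9/4.

9/4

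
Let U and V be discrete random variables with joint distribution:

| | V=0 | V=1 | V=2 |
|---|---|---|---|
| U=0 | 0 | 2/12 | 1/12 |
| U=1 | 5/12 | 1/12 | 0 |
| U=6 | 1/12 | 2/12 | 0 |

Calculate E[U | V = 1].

13/5

P(V = 1) = 5/12.
Σ U·P over the event = 0·(2/12) + 1·(1/12) + 6·(2/12) = 13/12.
E[U | V = 1] = (13/12) / (5/12) = 13/5.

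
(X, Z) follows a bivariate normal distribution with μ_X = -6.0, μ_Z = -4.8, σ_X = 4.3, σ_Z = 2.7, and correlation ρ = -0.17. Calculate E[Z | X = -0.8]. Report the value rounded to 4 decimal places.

The regression of Z on X has slope ρ·σ_Z/σ_X and passes through (μ_X, μ_Z).
E[Z | X=-0.8] = -4.8 + (-0.17)·(2.7/4.3)·(-0.8 − (-6.0)) = -4.8 + (-0.106744)·(5.2) = -5.3551.

-5.3551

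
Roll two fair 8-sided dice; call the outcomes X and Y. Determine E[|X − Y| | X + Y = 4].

4/3

P(X + Y = 4) = 3/64.
Summing |X−Y|·P(x,y) over outcomes with X + Y = 4 gives 1/16.
E[|X − Y| | X + Y = 4] = (1/16) / (3/64) = 4/3.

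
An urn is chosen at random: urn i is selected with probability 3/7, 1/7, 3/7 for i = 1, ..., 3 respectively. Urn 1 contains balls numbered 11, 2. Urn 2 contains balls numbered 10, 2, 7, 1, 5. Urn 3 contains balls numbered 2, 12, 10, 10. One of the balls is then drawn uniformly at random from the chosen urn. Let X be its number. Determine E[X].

E[X | urn 1] = (11+2)/2 = 13/2.
E[X | urn 2] = (10+2+7+1+5)/5 = 5.
E[X | urn 3] = (2+12+10+10)/4 = 17/2.
By the law of total expectation,
E[X] = (3/7)·(13/2) + (1/7)·(5) + (3/7)·(17/2) = 50/7.

50/7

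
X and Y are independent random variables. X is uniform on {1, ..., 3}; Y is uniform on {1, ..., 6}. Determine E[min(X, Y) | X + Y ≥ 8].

8/3

P(X + Y ≥ 8) = 1/6.
Summing min(X,Y)·P(x,y) over outcomes with X + Y ≥ 8 gives 4/9.
E[min(X, Y) | X + Y ≥ 8] = (4/9) / (1/6) = 8/3.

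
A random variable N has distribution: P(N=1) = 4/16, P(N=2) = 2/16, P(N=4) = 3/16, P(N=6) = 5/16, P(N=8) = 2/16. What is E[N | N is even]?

P(N is even) = 3/4.
Σ over the event: 2·1/8 + 4·3/16 + 6·5/16 + 8·1/8 = 31/8.
E[N | N is even] = (31/8) / (3/4) = 31/6.

31/6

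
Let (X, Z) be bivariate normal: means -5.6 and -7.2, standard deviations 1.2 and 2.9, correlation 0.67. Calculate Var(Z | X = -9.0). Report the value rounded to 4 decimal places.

Var(Z | X=x) = (1 − ρ²)·σ_Z².
Var(Z | X=-9.0) = (2.9)²·(1 − (0.67)²) = 8.41·0.5511 = 4.6348.

4.6348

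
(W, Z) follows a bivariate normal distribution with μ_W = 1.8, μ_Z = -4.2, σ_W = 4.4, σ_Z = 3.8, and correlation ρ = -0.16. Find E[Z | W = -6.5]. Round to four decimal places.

E[Z | W=x] = μ_Z + ρ(σ_Z/σ_W)(x − μ_W) for jointly normal variables.
E[Z | W=-6.5] = -4.2 + (-0.16)·(3.8/4.4)·(-6.5 − (1.8)) = -4.2 + (-0.13818)·(-8.3) = -3.0531.

-3.0531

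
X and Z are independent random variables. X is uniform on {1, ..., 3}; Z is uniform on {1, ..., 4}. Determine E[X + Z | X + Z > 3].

46/9

P(X + Z > 3) = 3/4.
Summing (X+Z)·P(x,y) over outcomes with X + Z > 3 gives 23/6.
E[X + Z | X + Z > 3] = (23/6) / (3/4) = 46/9.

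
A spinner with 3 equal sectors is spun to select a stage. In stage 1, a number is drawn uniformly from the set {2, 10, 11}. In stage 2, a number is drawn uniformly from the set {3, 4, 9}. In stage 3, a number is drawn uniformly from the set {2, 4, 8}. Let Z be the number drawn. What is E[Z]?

E[Z | stage 1] = (2+10+11)/3 = 23/3.
E[Z | stage 2] = (3+4+9)/3 = 16/3.
E[Z | stage 3] = (2+4+8)/3 = 14/3.
E[Z] = (1/3)·(23/3) + (1/3)·(16/3) + (1/3)·(14/3) = 53/9.

53/9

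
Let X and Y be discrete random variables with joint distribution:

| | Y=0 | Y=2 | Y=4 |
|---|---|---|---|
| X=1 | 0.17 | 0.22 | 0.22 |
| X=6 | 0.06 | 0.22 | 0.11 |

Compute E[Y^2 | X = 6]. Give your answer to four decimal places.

P(X = 6) = 0.39.
Σ Y^2·P over the event = 0·(0.06) + 4·(0.22) + 16·(0.11) = 2.64.
E[Y^2 | X = 6] = (2.64) / (0.39) = 6.7692.

6.7692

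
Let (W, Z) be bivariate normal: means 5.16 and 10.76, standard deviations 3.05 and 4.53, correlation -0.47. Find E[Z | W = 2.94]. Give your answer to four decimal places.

The regression of Z on W has slope ρ·σ_Z/σ_W and passes through (μ_W, μ_Z).
E[Z | W=2.94] = 10.76 + (-0.47)·(4.53/3.05)·(2.94 − (5.16)) = 10.76 + (-0.69807)·(-2.22) = 12.3097.

12.3097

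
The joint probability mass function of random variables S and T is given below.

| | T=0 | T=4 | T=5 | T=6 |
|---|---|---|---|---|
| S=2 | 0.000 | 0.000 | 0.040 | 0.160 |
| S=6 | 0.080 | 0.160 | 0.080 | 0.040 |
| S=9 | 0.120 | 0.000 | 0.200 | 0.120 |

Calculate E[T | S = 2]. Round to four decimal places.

5.8000

P(S = 2) = 0.200.
Summing T·P(S=x,T=y) over the conditioning event gives 1.160.
E[T | S = 2] = (1.160) / (0.200) = 5.8000.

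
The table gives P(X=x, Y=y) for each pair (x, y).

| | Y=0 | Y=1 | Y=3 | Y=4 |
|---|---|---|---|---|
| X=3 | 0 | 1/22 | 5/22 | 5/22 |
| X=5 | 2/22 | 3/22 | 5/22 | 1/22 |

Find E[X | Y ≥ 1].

P(Y ≥ 1) = 10/11.
Σ X·P over the event = 3·(1/22) + 3·(5/22) + 3·(5/22) + 5·(3/22) + 5·(5/22) + 5·(1/22) = 39/11.
E[X | Y ≥ 1] = (39/11) / (10/11) = 39/10.

39/10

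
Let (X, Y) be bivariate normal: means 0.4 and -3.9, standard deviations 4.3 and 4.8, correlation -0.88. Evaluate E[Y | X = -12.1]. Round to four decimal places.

8.3791

E[Y | X=x] = μ_Y + ρ(σ_Y/σ_X)(x − μ_X) for jointly normal variables.
E[Y | X=-12.1] = -3.9 + (-0.88)·(4.8/4.3)·(-12.1 − (0.4)) = -3.9 + (-0.98233)·(-12.5) = 8.3791.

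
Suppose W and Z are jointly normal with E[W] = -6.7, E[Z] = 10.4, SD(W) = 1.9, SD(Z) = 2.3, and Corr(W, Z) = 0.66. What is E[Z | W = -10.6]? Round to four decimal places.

7.2841

E[Z | W=x] = μ_Z + ρ(σ_Z/σ_W)(x − μ_W) for jointly normal variables.
E[Z | W=-10.6] = 10.4 + (0.66)·(2.3/1.9)·(-10.6 − (-6.7)) = 10.4 + (0.79895)·(-3.9) = 7.2841.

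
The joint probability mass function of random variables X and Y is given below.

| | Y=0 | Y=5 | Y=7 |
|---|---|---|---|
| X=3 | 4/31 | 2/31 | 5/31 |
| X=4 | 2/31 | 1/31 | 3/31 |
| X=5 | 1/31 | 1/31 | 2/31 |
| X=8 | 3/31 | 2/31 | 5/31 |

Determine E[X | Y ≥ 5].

P(Y ≥ 5) = 21/31.
Summing X·P(X=x,Y=y) over the conditioning event gives 108/31.
E[X | Y ≥ 5] = (108/31) / (21/31) = 36/7.

36/7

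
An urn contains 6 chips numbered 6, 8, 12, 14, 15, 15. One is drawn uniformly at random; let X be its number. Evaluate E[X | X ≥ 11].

P(X ≥ 11) = 2/3.
Σ over the event: 12·1/6 + 14·1/6 + 15·1/3 = 28/3.
E[X | X ≥ 11] = (28/3) / (2/3) = 14.

14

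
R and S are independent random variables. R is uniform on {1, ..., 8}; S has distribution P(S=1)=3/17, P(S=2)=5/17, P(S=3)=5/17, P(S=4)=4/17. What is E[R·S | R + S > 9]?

641/27

P(R + S > 9) = 27/136.
Summing RS·P(x,y) over outcomes with R + S > 9 gives 641/136.
E[R·S | R + S > 9] = (641/136) / (27/136) = 641/27.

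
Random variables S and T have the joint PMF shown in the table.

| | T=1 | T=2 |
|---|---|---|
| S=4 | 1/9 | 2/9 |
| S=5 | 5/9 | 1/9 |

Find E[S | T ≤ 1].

P(T ≤ 1) = 2/3.
Σ S·P over the event = 4·(1/9) + 5·(5/9) = 29/9.
E[S | T ≤ 1] = (29/9) / (2/3) = 29/6.

29/6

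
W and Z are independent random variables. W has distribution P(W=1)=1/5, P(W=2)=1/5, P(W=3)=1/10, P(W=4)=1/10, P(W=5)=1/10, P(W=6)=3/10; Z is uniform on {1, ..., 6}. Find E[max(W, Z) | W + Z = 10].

29/5

P(W + Z = 10) = 1/12.
Summing max(W,Z)·P(x,y) over outcomes with W + Z = 10 gives 29/60.
E[max(W, Z) | W + Z = 10] = (29/60) / (1/12) = 29/5.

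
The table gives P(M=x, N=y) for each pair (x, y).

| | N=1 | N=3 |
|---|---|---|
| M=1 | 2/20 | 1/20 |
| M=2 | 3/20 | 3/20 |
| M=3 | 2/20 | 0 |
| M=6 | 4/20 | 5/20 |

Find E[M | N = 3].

37/9

P(N = 3) = 9/20.
Summing M·P(M=x,N=y) over the conditioning event gives 37/20.
E[M | N = 3] = (37/20) / (9/20) = 37/9.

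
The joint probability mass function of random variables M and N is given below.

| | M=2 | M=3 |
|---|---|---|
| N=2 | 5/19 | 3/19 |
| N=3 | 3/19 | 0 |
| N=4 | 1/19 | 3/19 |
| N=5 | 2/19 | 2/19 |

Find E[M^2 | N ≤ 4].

P(N ≤ 4) = 15/19.
Σ M^2·P over the event = 4·(5/19) + 4·(3/19) + 4·(1/19) + 9·(3/19) + 9·(3/19) = 90/19.
E[M^2 | N ≤ 4] = (90/19) / (15/19) = 6.

6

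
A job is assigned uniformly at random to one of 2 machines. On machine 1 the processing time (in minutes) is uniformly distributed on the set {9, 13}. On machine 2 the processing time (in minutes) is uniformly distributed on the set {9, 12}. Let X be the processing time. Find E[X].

43/4

E[X | machine 1] = (9+13)/2 = 11.
E[X | machine 2] = (9+12)/2 = 21/2.
E[X] = (1/2)·(11) + (1/2)·(21/2) = 43/4.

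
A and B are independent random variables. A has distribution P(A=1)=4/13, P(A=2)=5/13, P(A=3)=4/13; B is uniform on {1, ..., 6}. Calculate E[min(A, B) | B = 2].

P(B = 2) = 1/6.
Summing min(A,B)·P(x,y) over outcomes with B = 2 gives 11/39.
E[min(A, B) | B = 2] = (11/39) / (1/6) = 22/13.

22/13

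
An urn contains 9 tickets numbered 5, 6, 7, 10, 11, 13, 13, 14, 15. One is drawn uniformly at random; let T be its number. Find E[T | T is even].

P(T is even) = 1/3.
Σ over the event: 6·1/9 + 10·1/9 + 14·1/9 = 10/3.
E[T | T is even] = (10/3) / (1/3) = 10.

10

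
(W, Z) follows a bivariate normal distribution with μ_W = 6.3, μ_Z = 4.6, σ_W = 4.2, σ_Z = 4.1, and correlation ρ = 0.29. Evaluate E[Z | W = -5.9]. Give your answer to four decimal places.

For a bivariate normal, E[Z | W=x] = μ_Z + ρ·(σ_Z/σ_W)·(x − μ_W).
E[Z | W=-5.9] = 4.6 + (0.29)·(4.1/4.2)·(-5.9 − (6.3)) = 4.6 + (0.2831)·(-12.2) = 1.1462.

1.1462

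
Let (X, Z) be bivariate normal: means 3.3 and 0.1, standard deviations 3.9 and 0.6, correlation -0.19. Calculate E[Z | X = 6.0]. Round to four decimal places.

The regression of Z on X has slope ρ·σ_Z/σ_X and passes through (μ_X, μ_Z).
E[Z | X=6.0] = 0.1 + (-0.19)·(0.6/3.9)·(6.0 − (3.3)) = 0.1 + (-0.029231)·(2.7) = 0.0211.

0.0211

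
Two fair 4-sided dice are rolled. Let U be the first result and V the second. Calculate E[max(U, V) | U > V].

10/3

Outcomes with U > V: (2,1), (3,1), (3,2), (4,1), (4,2), (4,3), each with probability 1/16.
E[max(U, V) | U > V] = (2 + 3 + 3 + 4 + 4 + 4) / 6 = 10/3.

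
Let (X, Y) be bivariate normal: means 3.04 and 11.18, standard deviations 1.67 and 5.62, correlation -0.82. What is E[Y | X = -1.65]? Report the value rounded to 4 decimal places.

24.1222

The regression of Y on X has slope ρ·σ_Y/σ_X and passes through (μ_X, μ_Y).
E[Y | X=-1.65] = 11.18 + (-0.82)·(5.62/1.67)·(-1.65 − (3.04)) = 11.18 + (-2.759521)·(-4.69) = 24.1222.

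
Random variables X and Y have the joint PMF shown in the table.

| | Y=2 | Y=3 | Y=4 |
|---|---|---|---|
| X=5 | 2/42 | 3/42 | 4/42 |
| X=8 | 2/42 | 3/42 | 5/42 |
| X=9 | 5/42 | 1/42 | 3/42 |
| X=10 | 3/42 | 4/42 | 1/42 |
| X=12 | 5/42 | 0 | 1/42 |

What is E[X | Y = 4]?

P(Y = 4) = 1/3.
Σ X·P over the event = 5·(4/42) + 8·(5/42) + 9·(3/42) + 10·(1/42) + 12·(1/42) = 109/42.
E[X | Y = 4] = (109/42) / (1/3) = 109/14.

109/14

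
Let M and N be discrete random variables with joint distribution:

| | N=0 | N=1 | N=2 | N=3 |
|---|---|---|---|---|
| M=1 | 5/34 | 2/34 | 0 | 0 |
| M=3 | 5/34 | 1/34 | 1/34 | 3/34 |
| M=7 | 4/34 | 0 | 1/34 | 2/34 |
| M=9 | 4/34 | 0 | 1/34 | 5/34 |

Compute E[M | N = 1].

P(N = 1) = 3/34.
Summing M·P(M=x,N=y) over the conditioning event gives 5/34.
E[M | N = 1] = (5/34) / (3/34) = 5/3.

5/3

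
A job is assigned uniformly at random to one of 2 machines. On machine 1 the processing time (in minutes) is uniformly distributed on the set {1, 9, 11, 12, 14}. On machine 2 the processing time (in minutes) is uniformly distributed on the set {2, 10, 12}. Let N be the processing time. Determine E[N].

E[N | machine 1] = (1+9+11+12+14)/5 = 47/5.
E[N | machine 2] = (2+10+12)/3 = 8.
E[N] = (1/2)·(47/5) + (1/2)·(8) = 87/10.

87/10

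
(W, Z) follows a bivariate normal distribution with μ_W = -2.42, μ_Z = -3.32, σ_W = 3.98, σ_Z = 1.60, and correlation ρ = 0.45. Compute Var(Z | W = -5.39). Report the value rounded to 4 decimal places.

Var(Z | W=x) = (1 − ρ²)·σ_Z².
Var(Z | W=-5.39) = (1.60)²·(1 − (0.45)²) = 2.56·0.7975 = 2.0416.

2.0416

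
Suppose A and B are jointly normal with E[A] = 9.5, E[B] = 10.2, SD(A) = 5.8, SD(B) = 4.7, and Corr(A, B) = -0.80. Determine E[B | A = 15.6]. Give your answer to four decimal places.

6.2455

For a bivariate normal, E[B | A=x] = μ_B + ρ·(σ_B/σ_A)·(x − μ_A).
E[B | A=15.6] = 10.2 + (-0.80)·(4.7/5.8)·(15.6 − (9.5)) = 10.2 + (-0.64828)·(6.1) = 6.2455.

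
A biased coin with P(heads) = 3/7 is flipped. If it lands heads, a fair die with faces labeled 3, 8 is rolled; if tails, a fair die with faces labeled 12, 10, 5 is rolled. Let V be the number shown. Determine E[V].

E[V | heads] = (3+8)/2 = 11/2.
E[V | tails] = (12+10+5)/3 = 9.
By the law of total expectation,
E[V] = (3/7)·(11/2) + (4/7)·(9) = 15/2.

15/2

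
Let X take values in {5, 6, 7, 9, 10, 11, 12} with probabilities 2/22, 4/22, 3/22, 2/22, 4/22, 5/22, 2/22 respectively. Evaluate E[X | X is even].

P(X is even) = 5/11.
Σ over the event: 6·2/11 + 10·2/11 + 12·1/11 = 4.
E[X | X is even] = (4) / (5/11) = 44/5.

44/5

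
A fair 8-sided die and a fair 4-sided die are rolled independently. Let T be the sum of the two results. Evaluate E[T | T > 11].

12

P(T > 11) = 1/32.
Σ over the event: 12·1/32 = 3/8.
E[T | T > 11] = (3/8) / (1/32) = 12.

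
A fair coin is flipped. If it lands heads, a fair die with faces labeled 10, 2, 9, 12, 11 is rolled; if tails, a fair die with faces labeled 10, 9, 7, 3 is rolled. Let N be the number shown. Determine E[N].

E[N | heads] = (10+2+9+12+11)/5 = 44/5.
E[N | tails] = (10+9+7+3)/4 = 29/4.
By the law of total expectation,
E[N] = (1/2)·(44/5) + (1/2)·(29/4) = 321/40.

321/40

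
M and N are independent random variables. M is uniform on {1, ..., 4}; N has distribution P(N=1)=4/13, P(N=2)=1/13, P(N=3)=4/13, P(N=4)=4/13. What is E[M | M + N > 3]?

P(M + N > 3) = 43/52.
Summing M·P(x,y) over outcomes with M + N > 3 gives 9/4.
E[M | M + N > 3] = (9/4) / (43/52) = 117/43.

117/43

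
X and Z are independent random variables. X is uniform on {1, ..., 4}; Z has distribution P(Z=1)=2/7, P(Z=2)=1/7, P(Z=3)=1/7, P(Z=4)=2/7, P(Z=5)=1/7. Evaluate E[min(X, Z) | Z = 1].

1

P(Z = 1) = 2/7.
Summing min(X,Z)·P(x,y) over outcomes with Z = 1 gives 2/7.
E[min(X, Z) | Z = 1] = (2/7) / (2/7) = 1.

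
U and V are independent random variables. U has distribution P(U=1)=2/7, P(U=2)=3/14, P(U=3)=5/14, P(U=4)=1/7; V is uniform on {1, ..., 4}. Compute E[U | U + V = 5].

33/14

P(U + V = 5) = 1/4.
Summing U·P(x,y) over outcomes with U + V = 5 gives 33/56.
E[U | U + V = 5] = (33/56) / (1/4) = 33/14.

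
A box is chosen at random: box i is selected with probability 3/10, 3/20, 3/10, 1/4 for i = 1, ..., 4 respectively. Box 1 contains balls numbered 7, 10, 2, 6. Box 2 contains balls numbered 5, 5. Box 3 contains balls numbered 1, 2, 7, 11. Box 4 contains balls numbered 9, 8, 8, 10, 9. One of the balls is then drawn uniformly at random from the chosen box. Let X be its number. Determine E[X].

32/5

E[X | box 1] = (7+10+2+6)/4 = 25/4.
E[X | box 2] = (5+5)/2 = 5.
E[X | box 3] = (1+2+7+11)/4 = 21/4.
E[X | box 4] = (9+8+8+10+9)/5 = 44/5.
By the law of total expectation,
E[X] = (3/10)·(25/4) + (3/20)·(5) + (3/10)·(21/4) + (1/4)·(44/5) = 32/5.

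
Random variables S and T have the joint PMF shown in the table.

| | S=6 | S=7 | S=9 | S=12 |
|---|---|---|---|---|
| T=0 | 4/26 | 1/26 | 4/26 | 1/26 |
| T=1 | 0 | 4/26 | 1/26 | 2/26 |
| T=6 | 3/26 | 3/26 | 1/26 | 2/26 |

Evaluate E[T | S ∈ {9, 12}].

P(S ∈ {9, 12}) = 11/26.
Σ T·P over the event = 0·(4/26) + 1·(1/26) + 6·(1/26) + 0·(1/26) + 1·(2/26) + 6·(2/26) = 21/26.
E[T | S ∈ {9, 12}] = (21/26) / (11/26) = 21/11.

21/11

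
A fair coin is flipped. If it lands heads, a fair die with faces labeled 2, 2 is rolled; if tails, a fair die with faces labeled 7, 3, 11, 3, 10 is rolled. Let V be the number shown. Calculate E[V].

22/5

E[V | heads] = (2+2)/2 = 2.
E[V | tails] = (7+3+11+3+10)/5 = 34/5.
E[V] = (1/2)·(2) + (1/2)·(34/5) = 22/5.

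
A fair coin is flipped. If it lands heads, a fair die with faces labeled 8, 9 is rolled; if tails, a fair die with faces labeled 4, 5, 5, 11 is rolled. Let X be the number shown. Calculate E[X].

59/8

E[X | heads] = (8+9)/2 = 17/2.
E[X | tails] = (4+5+5+11)/4 = 25/4.
E[X] = (1/2)·(17/2) + (1/2)·(25/4) = 59/8.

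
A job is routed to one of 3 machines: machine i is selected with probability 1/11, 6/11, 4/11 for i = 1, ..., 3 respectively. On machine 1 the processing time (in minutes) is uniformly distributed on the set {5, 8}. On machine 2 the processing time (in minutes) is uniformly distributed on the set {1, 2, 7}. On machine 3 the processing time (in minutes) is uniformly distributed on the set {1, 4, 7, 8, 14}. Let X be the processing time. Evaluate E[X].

E[X | machine 1] = (5+8)/2 = 13/2.
E[X | machine 2] = (1+2+7)/3 = 10/3.
E[X | machine 3] = (1+4+7+8+14)/5 = 34/5.
By the law of total expectation,
E[X] = (1/11)·(13/2) + (6/11)·(10/3) + (4/11)·(34/5) = 537/110.

537/110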